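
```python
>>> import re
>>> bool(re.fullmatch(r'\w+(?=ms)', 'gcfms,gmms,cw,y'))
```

`fullmatch` succeeds only if the pattern covers the string from start to end.
Here there's no way to consume every character, so the call returns None, and `bool(None)` is False.

False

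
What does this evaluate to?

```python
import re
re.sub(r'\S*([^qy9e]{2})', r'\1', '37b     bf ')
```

'     bf '

`\1` in the replacement pulls in group 1's text for each match.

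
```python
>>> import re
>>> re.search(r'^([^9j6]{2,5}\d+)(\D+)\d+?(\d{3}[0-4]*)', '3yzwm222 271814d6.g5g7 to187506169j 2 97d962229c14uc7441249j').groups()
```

The pattern matches anchored at the start of the string; then 2 to 5 of any character except [9j6], then one or more of a digit (captured); then one or more of a non-digit (captured); then one or more of a digit (lazy); then exactly 3 of a digit, then zero or more of a character in [0-4] (captured).
Unlike `match`, `search` isn't anchored — it looks for the pattern anywhere in the string.
The match spans [0:15] → '3yzwm222 271814'.
Captured: group 1 = '3yzwm222', group 2 = ' ', group 3 = '71814'.

('3yzwm222', ' ', '71814')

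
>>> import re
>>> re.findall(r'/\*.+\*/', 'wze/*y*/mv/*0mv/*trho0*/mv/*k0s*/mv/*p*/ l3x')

['/*y*/mv/*0mv/*trho0*/mv/*k0s*/mv/*p*/']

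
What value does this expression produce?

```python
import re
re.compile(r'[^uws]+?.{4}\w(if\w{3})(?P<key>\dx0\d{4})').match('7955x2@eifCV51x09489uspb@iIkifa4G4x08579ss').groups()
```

('ifCV5', '1x09489')

The pattern matches one or more of any character except [uws] (lazy), then exactly 4 of any character, then a word character; then the literal 'if', then exactly 3 of a word character (captured); then a digit, then the literal 'x0', then exactly 4 of a digit (captured as 'key').
`match` is anchored at position 0; if the pattern doesn't fit there, it returns None.
The match spans [0:20] → '7955x2@eifCV51x09489'.
Captured: group 1 = 'ifCV5', group 2 = '1x09489'.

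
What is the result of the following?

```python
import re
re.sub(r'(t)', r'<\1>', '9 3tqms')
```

The pattern matches a literal 't' (captured).
Matches: at [3:4] → 't'.
The replacement refers to a captured group, so each match is rewritten using its own captured text.

'9 3<t>qms'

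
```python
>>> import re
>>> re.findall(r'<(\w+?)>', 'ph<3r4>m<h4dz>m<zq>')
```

['3r4', 'h4dz', 'zq']

One capturing group, so `findall` returns just the captured substring from each match — 3 in all.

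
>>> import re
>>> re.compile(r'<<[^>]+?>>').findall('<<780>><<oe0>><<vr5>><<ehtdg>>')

['<<780>>', '<<oe0>>', '<<vr5>>', '<<ehtdg>>']

Scanning left to right: at [0:7] → '<<780>>'; at [7:14] → '<<oe0>>'; at [14:21] → '<<vr5>>'; at [21:30] → '<<ehtdg>>'.
No capturing groups, so `findall` returns the 4 full match strings.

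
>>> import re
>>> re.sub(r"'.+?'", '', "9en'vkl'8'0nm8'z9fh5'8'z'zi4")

"9en8z9fh5z'zi4"

Matches: at [3:8] → "'vkl'"; at [9:15] → "'0nm8'"; at [20:23] → "'8'".
Every occurrence is swapped for ''.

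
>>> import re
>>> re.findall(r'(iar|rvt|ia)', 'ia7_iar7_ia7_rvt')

Branches in `(...|...)` are attempted left-to-right; the first branch that allows the whole pattern to succeed is taken.
Matches: at [0:2] match 'ia', group 1 = 'ia'; at [4:7] match 'iar', group 1 = 'iar'; at [9:11] match 'ia', group 1 = 'ia'; at [13:16] match 'rvt', group 1 = 'rvt'.
Because there's exactly one group, `findall` drops the full match and keeps group 1 from each hit.

['ia', 'iar', 'ia', 'rvt']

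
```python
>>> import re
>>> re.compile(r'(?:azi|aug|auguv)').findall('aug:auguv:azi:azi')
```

['aug', 'aug', 'azi', 'azi']

Branches in `(...|...)` are attempted left-to-right; the first branch that allows the whole pattern to succeed is taken.
No capturing groups, so `findall` returns the 4 full match strings.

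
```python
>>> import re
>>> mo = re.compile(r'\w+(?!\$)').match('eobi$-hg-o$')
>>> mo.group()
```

'eob'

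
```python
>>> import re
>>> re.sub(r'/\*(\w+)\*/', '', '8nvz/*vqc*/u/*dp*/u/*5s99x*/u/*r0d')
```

'8nvzuuu/*r0d'

Matches: at [4:11] → '/*vqc*/'; at [12:18] → '/*dp*/'; at [19:28] → '/*5s99x*/'.
Each match is replaced by ''.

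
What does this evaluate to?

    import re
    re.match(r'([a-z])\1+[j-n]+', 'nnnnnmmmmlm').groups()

('n',)

The match spans [0:11] → 'nnnnnmmmmlm'.
Captured: group 1 = 'n'.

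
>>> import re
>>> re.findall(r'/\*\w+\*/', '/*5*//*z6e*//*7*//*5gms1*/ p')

['/*5*/', '/*z6e*/', '/*7*/', '/*5gms1*/']

Scanning left to right: at [0:5] → '/*5*/'; at [5:12] → '/*z6e*/'; at [12:17] → '/*7*/'; at [17:26] → '/*5gms1*/'.
With no groups in the pattern, `findall` gives back each whole match — 4 here.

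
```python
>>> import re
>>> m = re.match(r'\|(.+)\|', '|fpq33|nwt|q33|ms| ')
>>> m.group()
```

'|fpq33|nwt|q33|ms|'

`match` is anchored at position 0; if the pattern doesn't fit there, it returns None.
The match spans [0:18] → '|fpq33|nwt|q33|ms|'.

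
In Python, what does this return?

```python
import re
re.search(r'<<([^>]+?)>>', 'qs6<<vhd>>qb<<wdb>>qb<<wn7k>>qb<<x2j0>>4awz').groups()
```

The match spans [3:10] → '<<vhd>>'.
Captured: group 1 = 'vhd'.

('vhd',)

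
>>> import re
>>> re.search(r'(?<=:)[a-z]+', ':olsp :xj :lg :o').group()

'olsp'

Lookahead/lookbehind check context without consuming it, so the matched span excludes the asserted characters.
`search` walks the string left to right and returns the first match it finds.
The match spans [1:5] → 'olsp'.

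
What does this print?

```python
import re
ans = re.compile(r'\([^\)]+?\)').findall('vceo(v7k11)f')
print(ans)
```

Since nothing is captured, `findall` lists the 1 matched substring directly.

['(v7k11)']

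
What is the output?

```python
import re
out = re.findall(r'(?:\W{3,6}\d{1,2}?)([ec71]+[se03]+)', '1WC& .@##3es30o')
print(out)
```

This matches 3 to 6 of a non-word character, then 1 to 2 of a digit (lazy) (non-capturing group); then one or more of one of [ec71], then one or more of one of [se03] (captured).
Scanning left to right: at [3:14] match '& .@##3es30', group 1 = 'es30'.
`findall` collects group 1 from the one match (1 total).

['es30']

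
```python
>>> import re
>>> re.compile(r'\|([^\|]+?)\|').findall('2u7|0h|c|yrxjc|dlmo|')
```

With a single group, `findall` returns only what that group captured — 2 items.

['0h', 'yrxjc']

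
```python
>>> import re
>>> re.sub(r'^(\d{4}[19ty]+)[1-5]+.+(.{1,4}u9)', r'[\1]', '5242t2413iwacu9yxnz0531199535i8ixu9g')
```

`\1` in the replacement pulls in group 1's text for each match.

'[5242t]g'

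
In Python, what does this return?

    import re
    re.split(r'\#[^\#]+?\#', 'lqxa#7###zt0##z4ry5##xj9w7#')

['lqxa', '#', '', '', '']

Matches to split on: at [4:7] → '#7#'; at [8:13] → '#zt0#'; at [13:20] → '#z4ry5#'; at [20:27] → '#xj9w7#'.
The string is cut at each match, leaving 5 pieces.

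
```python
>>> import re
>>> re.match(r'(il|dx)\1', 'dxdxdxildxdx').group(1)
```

'dx'

The match spans [0:4] → 'dxdx'.
Captured: group 1 = 'dx'.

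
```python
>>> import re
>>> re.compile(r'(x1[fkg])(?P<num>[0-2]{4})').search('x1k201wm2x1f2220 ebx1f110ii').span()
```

The pattern matches the literal 'x1', then one of [fkg] (captured); then exactly 4 of a character in [0-2] (captured as 'num').
Unlike `match`, `search` isn't anchored — it looks for the pattern anywhere in the string.
The match spans [9:16] → 'x1f2220'.
Captured: group 1 = 'x1f', group 2 = '2220'.

(9, 16)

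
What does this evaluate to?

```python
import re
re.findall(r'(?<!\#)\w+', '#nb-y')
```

['b', 'y']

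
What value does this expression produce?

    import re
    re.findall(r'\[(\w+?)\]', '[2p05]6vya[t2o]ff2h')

['2p05', 't2o']

Because there's exactly one group, `findall` drops the full match and keeps group 1 from each hit.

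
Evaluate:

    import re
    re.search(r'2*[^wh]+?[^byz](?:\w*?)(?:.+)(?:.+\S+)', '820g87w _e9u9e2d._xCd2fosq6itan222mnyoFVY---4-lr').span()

(0, 48)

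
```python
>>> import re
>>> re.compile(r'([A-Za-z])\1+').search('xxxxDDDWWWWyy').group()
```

`\1` has to match the exact text group 1 already captured.
The match spans [0:4] → 'xxxx'.

'xxxx'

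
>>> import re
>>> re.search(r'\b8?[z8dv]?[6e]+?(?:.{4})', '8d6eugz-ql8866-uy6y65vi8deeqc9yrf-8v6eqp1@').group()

A `+?`/`*?`/`{m,n}?` starts at its minimum and grows only as far as needed for what follows to match.
The match spans [0:7] → '8d6eugz'.

'8d6eugz'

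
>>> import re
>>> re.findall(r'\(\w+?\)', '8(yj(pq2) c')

No capturing groups, so `findall` returns the 1 full match string.

['(pq2)']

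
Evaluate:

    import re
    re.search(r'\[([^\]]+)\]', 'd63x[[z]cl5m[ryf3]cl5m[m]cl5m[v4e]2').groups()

('[z',)

`re.search` scans for the first position where the pattern succeeds.
The match spans [4:8] → '[[z]'.
Captured: group 1 = '[z'.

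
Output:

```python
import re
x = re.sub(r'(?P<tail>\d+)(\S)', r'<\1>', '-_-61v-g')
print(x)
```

This matches one or more of a digit (captured as 'tail'); then a non-whitespace character (captured).
Each match is replaced using the text its own group 1 captured.

-_-<61>-g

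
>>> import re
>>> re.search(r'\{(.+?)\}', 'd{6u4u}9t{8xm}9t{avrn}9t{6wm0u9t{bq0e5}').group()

Because the quantifier is non-greedy, it stops expanding at the earliest point where the rest of the pattern can succeed.
`re.search` tries every starting position until one works.
The match spans [1:7] → '{6u4u}'.
Captured: group 1 = '6u4u'.

'{6u4u}'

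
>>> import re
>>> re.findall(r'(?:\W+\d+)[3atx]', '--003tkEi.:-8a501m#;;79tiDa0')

['--003t', '.:-8a', '#;;79t']

This matches one or more of a non-word character, then one or more of a digit (non-capturing group); then one of [3atx].
`findall` yields the raw match text (3 of them) because the pattern has no groups.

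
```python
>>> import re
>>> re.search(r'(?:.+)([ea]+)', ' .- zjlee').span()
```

(0, 9)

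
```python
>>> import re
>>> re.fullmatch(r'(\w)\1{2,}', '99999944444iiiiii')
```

None

For `fullmatch`, every character of the input must be accounted for by the pattern.
Here the pattern can't cover the whole string, so the call returns None.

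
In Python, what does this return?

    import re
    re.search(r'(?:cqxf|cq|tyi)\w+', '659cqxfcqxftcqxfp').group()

The match spans [3:17] → 'cqxfcqxftcqxfp'.

'cqxfcqxftcqxfp'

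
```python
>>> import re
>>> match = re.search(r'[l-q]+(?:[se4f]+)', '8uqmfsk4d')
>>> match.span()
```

(2, 6)

Pattern: one or more of a character in [l-q]; then one or more of one of [se4f] (non-capturing group).
`re.search` scans for the first position where the pattern succeeds.
The match spans [2:6] → 'qmfs'.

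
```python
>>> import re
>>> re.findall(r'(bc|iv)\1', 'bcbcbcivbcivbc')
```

['bc']

`\1` is not a pattern — it's the concrete string captured by group 1, re-applied verbatim.
Walking the string: at [0:4] match 'bcbc', group 1 = 'bc'.
With a single group, `findall` returns only what that group captured — 1 item.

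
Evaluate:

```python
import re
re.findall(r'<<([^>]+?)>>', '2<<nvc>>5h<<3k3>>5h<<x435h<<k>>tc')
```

One capturing group, so `findall` returns just the captured substring from each match — 3 in all.

['nvc', '3k3', 'x435h<<k']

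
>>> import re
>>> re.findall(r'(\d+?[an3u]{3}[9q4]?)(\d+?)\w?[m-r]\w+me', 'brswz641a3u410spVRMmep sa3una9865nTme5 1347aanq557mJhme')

[('641a3u4', '10'), ('3una9', '86'), ('1347aanq', '55')]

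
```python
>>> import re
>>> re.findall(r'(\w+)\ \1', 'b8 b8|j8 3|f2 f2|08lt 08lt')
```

`\1` has to match the exact text group 1 already captured.
Scanning left to right: at [0:5] match 'b8 b8', group 1 = 'b8'; at [11:16] match 'f2 f2', group 1 = 'f2'; at [17:26] match '08lt 08lt', group 1 = '08lt'.
Because there's exactly one group, `findall` drops the full match and keeps group 1 from each hit.

['b8', 'f2', '08lt']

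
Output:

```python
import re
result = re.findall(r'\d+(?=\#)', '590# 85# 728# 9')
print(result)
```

['590', '85', '728']

The `(?=…)`/`(?<=…)` assertion just peeks at neighbouring text; it doesn't advance the match position.
Matches: at [0:3] → '590'; at [5:7] → '85'; at [9:12] → '728'.
No capturing groups, so `findall` returns the 3 full match strings.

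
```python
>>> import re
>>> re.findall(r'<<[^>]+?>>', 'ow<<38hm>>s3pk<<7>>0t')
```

['<<38hm>>', '<<7>>']

`findall` yields the raw match text (2 of them) because the pattern has no groups.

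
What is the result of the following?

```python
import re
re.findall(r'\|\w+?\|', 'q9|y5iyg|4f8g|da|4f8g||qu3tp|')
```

['|y5iyg|', '|da|', '|qu3tp|']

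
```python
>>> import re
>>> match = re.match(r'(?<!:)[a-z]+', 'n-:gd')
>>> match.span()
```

(0, 1)

`(?!…)`/`(?<!…)` only lets a position through if the neighbouring text does NOT match; no characters are consumed.
`match` is anchored at position 0; if the pattern doesn't fit there, it returns None.
The match spans [0:1] → 'n'.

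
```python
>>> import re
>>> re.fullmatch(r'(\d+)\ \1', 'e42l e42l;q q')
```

None

`\1` has to match the exact text group 1 already captured.
`re.fullmatch` requires the pattern to consume the entire string.
Here there's no way to consume every character, so the call returns None.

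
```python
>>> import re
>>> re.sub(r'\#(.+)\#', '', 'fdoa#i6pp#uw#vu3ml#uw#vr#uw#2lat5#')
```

'fdoa'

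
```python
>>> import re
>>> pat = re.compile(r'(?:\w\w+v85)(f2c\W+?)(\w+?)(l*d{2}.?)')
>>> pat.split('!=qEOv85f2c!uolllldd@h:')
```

The pattern matches a word character, then one or more of a word character, then the literal 'v85' (non-capturing group); then the literal 'f2c', then one or more of a non-word character (lazy) (captured); then one or more of a word character (lazy) (captured); then zero or more of the literal 'l', then exactly 2 of a literal 'd', then optionally any character (captured).
Matches to split on: at [2:21] → 'qEOv85f2c!uolllldd@'.
Because the pattern has a capturing group, `split` also inserts each captured text between the pieces.

['!=', 'f2c!', 'uo', 'lllldd@', 'h:']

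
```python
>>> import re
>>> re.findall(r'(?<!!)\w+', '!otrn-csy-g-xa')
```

['trn', 'csy', 'g', 'xa']

The negative lookaround is zero-width — it rules out positions where the adjacent text would match, without consuming anything.
`findall` yields the raw match text (4 of them) because the pattern has no groups.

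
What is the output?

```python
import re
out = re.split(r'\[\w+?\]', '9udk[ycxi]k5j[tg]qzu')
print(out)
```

`split` removes every match and returns the 3 fragments in between.

['9udk', 'k5j', 'qzu']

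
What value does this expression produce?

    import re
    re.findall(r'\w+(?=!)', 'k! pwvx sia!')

['k', 'sia']

Lookahead/lookbehind check context without consuming it, so the matched span excludes the asserted characters.
Scanning left to right: at [0:1] → 'k'; at [8:11] → 'sia'.
Since nothing is captured, `findall` lists the 2 matched substrings directly.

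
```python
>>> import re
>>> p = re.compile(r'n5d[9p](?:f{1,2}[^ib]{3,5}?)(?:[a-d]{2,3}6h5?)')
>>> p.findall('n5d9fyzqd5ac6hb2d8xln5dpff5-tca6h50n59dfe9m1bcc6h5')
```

['n5d9fyzqd5ac6h', 'n5dpff5-tca6h5']

The pattern matches the literal 'n5d', then one of [9p]; then 1 to 2 of the literal 'f', then 3 to 5 of any character except [ib] (lazy) (non-capturing group); then 2 to 3 of a character in [a-d], then the literal '6h', then optionally the literal '5' (non-capturing group).
Matches: at [0:14] → 'n5d9fyzqd5ac6h'; at [20:34] → 'n5dpff5-tca6h5'.
Since nothing is captured, `findall` lists the 2 matched substrings directly.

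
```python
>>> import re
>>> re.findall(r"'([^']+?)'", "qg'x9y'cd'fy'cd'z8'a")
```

['x9y', 'fy', 'z8']

Scanning left to right: at [2:7] match "'x9y'", group 1 = 'x9y'; at [9:13] match "'fy'", group 1 = 'fy'; at [15:19] match "'z8'", group 1 = 'z8'.
With a single group, `findall` returns only what that group captured — 3 items.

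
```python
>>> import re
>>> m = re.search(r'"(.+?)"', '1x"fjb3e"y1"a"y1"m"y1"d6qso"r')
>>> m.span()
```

A non-greedy quantifier consumes as few characters as it can — just enough that the remainder of the pattern still matches from where it stops; whatever follows it matches normally.
`search` walks the string left to right and returns the first match it finds.
The match spans [2:9] → '"fjb3e"'.
Captured: group 1 = 'fjb3e'.

(2, 9)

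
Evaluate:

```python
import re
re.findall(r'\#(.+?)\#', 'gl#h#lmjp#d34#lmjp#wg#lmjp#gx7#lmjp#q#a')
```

['h', 'd34', 'wg', 'gx7', 'q']

Walking the string: at [2:5] match '#h#', group 1 = 'h'; at [9:14] match '#d34#', group 1 = 'd34'; at [18:22] match '#wg#', group 1 = 'wg'; at [26:31] match '#gx7#', group 1 = 'gx7'; at [35:38] match '#q#', group 1 = 'q'.
Because there's exactly one group, `findall` drops the full match and keeps group 1 from each hit.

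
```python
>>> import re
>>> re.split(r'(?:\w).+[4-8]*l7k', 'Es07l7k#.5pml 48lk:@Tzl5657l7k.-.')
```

Pattern: a word character (non-capturing group); then one or more of any character; then zero or more of a character in [4-8], then the literal 'l7k'.
Each match becomes a cut point; 2 segments remain.

['', '.-.']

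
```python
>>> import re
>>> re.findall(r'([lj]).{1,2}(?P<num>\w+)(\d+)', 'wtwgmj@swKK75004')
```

[('j', 'wKK7500', '4')]

Pattern: one of [lj] (captured); then 1 to 2 of any character; then one or more of a word character (captured as 'num'); then one or more of a digit (captured).
Matches: at [5:16] match 'j@swKK75004', groups = ('j', 'wKK7500', '4').
Multiple groups make `findall` return tuples — one 3-tuple for the one match.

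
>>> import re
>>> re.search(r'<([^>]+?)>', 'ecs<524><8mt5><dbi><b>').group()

'<524>'

`re.search` scans for the first position where the pattern succeeds.
The match spans [3:8] → '<524>'.
Captured: group 1 = '524'.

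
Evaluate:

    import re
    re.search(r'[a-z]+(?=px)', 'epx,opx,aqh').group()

'e'

The `(?=…)`/`(?<=…)` assertion just peeks at neighbouring text; it doesn't advance the match position.
`re.search` tries every starting position until one works.
The match spans [0:1] → 'e'.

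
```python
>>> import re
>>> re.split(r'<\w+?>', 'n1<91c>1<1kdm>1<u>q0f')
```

Matches to split on: at [2:7] → '<91c>'; at [8:14] → '<1kdm>'; at [15:18] → '<u>'.
Each match becomes a cut point; 4 segments remain.

['n1', '1', '1', 'q0f']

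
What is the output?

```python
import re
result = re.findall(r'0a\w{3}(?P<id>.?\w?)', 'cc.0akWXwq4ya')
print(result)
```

The pattern matches the literal '0a', then exactly 3 of a word character; then optionally any character, then optionally a word character (captured as 'id').
Scanning left to right: at [3:10] match '0akWXwq', group 1 = 'wq'.
Because there's exactly one group, `findall` drops the full match and keeps group 1 from the one hit.

['wq']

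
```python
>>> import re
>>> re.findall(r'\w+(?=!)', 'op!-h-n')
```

The lookaround is zero-width — it requires the adjacent text to match without consuming it, so the asserted text isn't part of the match.
Walking the string: at [0:2] → 'op'.
`findall` yields the raw match text (1 of them) because the pattern has no groups.

['op']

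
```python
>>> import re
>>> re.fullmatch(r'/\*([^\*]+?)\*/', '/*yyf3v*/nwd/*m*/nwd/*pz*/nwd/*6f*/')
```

None

For `fullmatch`, every character of the input must be accounted for by the pattern.
Here the pattern can't cover the whole string, so the call returns None.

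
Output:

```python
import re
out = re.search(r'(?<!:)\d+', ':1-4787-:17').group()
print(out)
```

4787

`(?!…)`/`(?<!…)` only lets a position through if the neighbouring text does NOT match; no characters are consumed.
`re.search` tries every starting position until one works.
The match spans [3:7] → '4787'.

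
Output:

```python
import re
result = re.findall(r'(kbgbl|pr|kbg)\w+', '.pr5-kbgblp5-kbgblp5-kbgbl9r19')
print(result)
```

['pr', 'kbgbl', 'kbgbl', 'kbgbl']

Alternation tries branches left to right and keeps the first one that lets the overall match succeed at that position.
`findall` collects group 1 from each match (4 total).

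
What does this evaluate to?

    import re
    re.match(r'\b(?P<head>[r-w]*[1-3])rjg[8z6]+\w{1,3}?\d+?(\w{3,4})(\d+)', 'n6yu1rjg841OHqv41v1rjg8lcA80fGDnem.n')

None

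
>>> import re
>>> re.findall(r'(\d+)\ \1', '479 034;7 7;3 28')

['7']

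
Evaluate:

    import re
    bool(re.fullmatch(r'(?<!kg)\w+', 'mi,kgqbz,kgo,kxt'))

The negative lookaround is zero-width — it rules out positions where the adjacent text would match, without consuming anything.
`re.fullmatch` requires the pattern to consume the entire string.
Here the pattern can't cover the whole string, so the call returns None, and `bool(None)` is False.

False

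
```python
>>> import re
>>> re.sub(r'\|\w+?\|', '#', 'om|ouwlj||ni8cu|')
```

Matches: at [2:9] → '|ouwlj|'; at [9:16] → '|ni8cu|'.
Every occurrence is swapped for '#'.

'om##'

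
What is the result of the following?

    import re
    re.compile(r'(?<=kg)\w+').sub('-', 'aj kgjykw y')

Lookahead/lookbehind check context without consuming it, so the matched span excludes the asserted characters.
Matches: at [5:9] → 'jykw'.
Each match is replaced by '-'.

'aj kg- y'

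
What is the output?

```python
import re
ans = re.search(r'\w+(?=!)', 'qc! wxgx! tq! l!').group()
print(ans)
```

The `(?=…)`/`(?<=…)` assertion just peeks at neighbouring text; it doesn't advance the match position.
The match spans [0:2] → 'qc'.

qc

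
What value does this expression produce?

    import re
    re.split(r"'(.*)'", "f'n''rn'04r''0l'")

['f', "n''rn'04r''0l", '']

Matches to split on: at [1:16] → "'n''rn'04r''0l'".
`re.split` interleaves the captured-group text with the surrounding fragments.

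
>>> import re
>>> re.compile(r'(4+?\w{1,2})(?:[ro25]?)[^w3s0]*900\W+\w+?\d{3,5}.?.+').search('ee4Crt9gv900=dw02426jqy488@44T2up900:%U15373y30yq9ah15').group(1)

'4Cr'

The pattern matches one or more of a literal '4' (lazy), then 1 to 2 of a word character (captured); then optionally one of [ro25] (non-capturing group); then zero or more of any character except [w3s0], then the literal '900', then one or more of a non-word character; then one or more of a word character (lazy); then 3 to 5 of a digit, then optionally any character, then one or more of any character.
`re.search` scans for the first position where the pattern succeeds.
The match spans [2:54] → '4Crt9gv900=dw02426jqy488@44T2up900:%U15373y30yq9ah15'.
Captured: group 1 = '4Cr'.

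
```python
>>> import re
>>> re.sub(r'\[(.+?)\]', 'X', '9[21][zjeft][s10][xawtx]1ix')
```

'9XXXX1ix'

With the lazy modifier that quantifier settles for the fewest repetitions that let the rest of the pattern succeed (the atoms after it are unaffected and can still be greedy).
Matches: at [1:5] → '[21]'; at [5:12] → '[zjeft]'; at [12:17] → '[s10]'; at [17:24] → '[xawtx]'.
`sub` substitutes 'X' at each match site.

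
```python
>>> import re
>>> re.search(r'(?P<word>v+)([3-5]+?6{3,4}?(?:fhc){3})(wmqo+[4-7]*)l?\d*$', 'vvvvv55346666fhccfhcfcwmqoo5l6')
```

The pattern matches one or more of a literal 'v' (captured as 'word'); then one or more of a character in [3-5] (lazy), then 3 to 4 of a literal '6' (lazy), then the literal 'fhc' repeated 3 times (captured); then the literal 'wmq', then one or more of a literal 'o', then zero or more of a character in [4-7] (captured); then optionally the literal 'l', then zero or more of a digit; then anchored at the end.
Here the pattern never matches, so the call returns None.

None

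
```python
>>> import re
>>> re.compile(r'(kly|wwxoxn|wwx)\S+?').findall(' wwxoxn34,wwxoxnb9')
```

['wwxoxn', 'wwxoxn']

Branches in `(...|...)` are attempted left-to-right; the first branch that allows the whole pattern to succeed is taken.
Walking the string: at [1:8] match 'wwxoxn3', group 1 = 'wwxoxn'; at [10:17] match 'wwxoxnb', group 1 = 'wwxoxn'.
Because there's exactly one group, `findall` drops the full match and keeps group 1 from each hit.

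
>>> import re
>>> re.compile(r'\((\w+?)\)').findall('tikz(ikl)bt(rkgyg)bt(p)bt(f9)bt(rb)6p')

Walking the string: at [4:9] match '(ikl)', group 1 = 'ikl'; at [11:18] match '(rkgyg)', group 1 = 'rkgyg'; at [20:23] match '(p)', group 1 = 'p'; at [25:29] match '(f9)', group 1 = 'f9'; at [31:35] match '(rb)', group 1 = 'rb'.
One capturing group, so `findall` returns just the captured substring from each match — 5 in all.

['ikl', 'rkgyg', 'p', 'f9', 'rb']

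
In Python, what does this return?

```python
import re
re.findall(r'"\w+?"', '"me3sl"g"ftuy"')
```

['"me3sl"', '"ftuy"']

Scanning left to right: at [0:7] → '"me3sl"'; at [8:14] → '"ftuy"'.
`findall` yields the raw match text (2 of them) because the pattern has no groups.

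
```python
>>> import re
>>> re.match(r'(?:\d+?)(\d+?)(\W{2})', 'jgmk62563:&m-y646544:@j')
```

None

With `match`, the pattern is implicitly anchored at the beginning.
Here position 0 doesn't satisfy it, so the call returns None.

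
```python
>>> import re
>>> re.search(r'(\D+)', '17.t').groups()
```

('.t',)

This matches one or more of a non-digit (captured).
Unlike `match`, `search` isn't anchored — it looks for the pattern anywhere in the string.
The match spans [2:4] → '.t'.
Captured: group 1 = '.t'.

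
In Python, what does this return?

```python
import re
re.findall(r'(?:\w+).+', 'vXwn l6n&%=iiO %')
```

This matches one or more of a word character (non-capturing group); then one or more of any character.
Walking the string: at [0:16] → 'vXwn l6n&%=iiO %'.
`findall` yields the raw match text (1 of them) because the pattern has no groups.

['vXwn l6n&%=iiO %']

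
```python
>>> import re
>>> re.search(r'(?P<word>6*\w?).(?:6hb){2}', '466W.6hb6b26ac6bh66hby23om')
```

None

Pattern: zero or more of the literal '6', then optionally a word character (captured as 'word'); then any character, then the literal '6hb' repeated 2 times.
Here no position works, so the call returns None.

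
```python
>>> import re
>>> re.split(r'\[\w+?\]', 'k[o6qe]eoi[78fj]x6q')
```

Matches to split on: at [1:7] → '[o6qe]'; at [10:16] → '[78fj]'.
Splitting on the pattern gives 3 pieces.

['k', 'eoi', 'x6q']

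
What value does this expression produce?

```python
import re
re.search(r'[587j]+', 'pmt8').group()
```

'8'

The pattern matches one or more of one of [587j].
`search` walks the string left to right and returns the first match it finds.
The match spans [3:4] → '8'.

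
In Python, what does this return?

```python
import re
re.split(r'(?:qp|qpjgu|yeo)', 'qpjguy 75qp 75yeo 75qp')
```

['', 'jguy 75', ' 75', ' 75', '']

Alternation isn't longest-match — the leftmost alternative that fits at this position is chosen.
Matches to split on: at [0:2] → 'qp'; at [9:11] → 'qp'; at [14:17] → 'yeo'; at [20:22] → 'qp'.
`split` removes every match and returns the 5 fragments in between.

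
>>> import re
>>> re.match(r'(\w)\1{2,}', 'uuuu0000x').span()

`match` is anchored at position 0; if the pattern doesn't fit there, it returns None.
The match spans [0:4] → 'uuuu'.

(0, 4)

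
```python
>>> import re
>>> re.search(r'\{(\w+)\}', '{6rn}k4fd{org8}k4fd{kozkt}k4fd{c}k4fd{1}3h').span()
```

The match spans [0:5] → '{6rn}'.

(0, 5)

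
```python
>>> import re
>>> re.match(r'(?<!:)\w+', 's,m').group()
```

The negative lookahead/lookbehind blocks any match where the forbidden context is present.
`re.match` won't scan ahead — the pattern has to work from the very first character.
The match spans [0:1] → 's'.

's'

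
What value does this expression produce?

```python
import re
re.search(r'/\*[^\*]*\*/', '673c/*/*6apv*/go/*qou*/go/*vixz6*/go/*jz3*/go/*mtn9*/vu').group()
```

`search` walks the string left to right and returns the first match it finds.
The match spans [6:14] → '/*6apv*/'.

'/*6apv*/'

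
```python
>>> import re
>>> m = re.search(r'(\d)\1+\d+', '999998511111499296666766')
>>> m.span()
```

The backreference `\1` re-matches whatever the first group consumed, character for character.
Unlike `match`, `search` isn't anchored — it looks for the pattern anywhere in the string.
The match spans [0:24] → '999998511111499296666766'.
Captured: group 1 = '9'.

(0, 24)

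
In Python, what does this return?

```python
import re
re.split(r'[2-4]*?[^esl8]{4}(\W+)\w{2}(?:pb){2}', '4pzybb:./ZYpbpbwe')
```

['4p', ':./', 'we']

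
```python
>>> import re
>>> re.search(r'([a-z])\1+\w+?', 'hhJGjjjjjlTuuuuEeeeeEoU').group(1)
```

`\1` has to match the exact text group 1 already captured.
Unlike `match`, `search` isn't anchored — it looks for the pattern anywhere in the string.
The match spans [0:3] → 'hhJ'.
Captured: group 1 = 'h'.

'h'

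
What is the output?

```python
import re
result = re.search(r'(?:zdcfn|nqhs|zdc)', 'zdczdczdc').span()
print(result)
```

(0, 3)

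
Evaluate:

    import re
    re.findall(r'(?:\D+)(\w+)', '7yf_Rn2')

The pattern matches one or more of a non-digit (non-capturing group); then one or more of a word character (captured).
Matches: at [1:7] match 'yf_Rn2', group 1 = '2'.
One capturing group, so `findall` returns just the captured substring from the one match — 1 in all.

['2']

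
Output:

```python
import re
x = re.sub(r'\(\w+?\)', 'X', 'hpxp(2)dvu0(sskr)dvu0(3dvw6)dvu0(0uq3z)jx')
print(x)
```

hpxpXdvu0Xdvu0Xdvu0Xjx

Each match is replaced by 'X'.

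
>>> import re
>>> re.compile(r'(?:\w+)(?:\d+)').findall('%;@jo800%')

This matches one or more of a word character (non-capturing group); then one or more of a digit (non-capturing group).
Matches: at [3:8] → 'jo800'.
`findall` yields the raw match text (1 of them) because the pattern has no groups.

['jo800']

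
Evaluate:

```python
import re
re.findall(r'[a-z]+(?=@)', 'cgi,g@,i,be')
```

The lookaround is zero-width — it requires the adjacent text to match without consuming it, so the asserted text isn't part of the match.
Scanning left to right: at [4:5] → 'g'.
With no groups in the pattern, `findall` gives back each whole match — 1 here.

['g']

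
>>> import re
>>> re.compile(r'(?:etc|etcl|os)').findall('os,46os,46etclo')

['os', 'os', 'etc']

Branches in `(...|...)` are attempted left-to-right; the first branch that allows the whole pattern to succeed is taken.
No capturing groups, so `findall` returns the 3 full match strings.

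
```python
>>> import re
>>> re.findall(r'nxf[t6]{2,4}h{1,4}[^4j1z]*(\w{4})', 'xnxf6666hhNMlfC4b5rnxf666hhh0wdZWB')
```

['4b5r', 'dZWB']

The pattern matches the literal 'nxf', then 2 to 4 of one of [t6], then 1 to 4 of a literal 'h'; then zero or more of any character except [4j1z]; then exactly 4 of a word character (captured).
Scanning left to right: at [1:19] match 'nxf6666hhNMlfC4b5r', group 1 = '4b5r'; at [19:34] match 'nxf666hhh0wdZWB', group 1 = 'dZWB'.
`findall` collects group 1 from each match (2 total).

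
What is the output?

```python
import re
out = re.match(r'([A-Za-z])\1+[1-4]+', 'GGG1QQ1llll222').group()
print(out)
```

After group 1 captures some text, `\1` only succeeds where that same text appears again.
With `match`, the pattern is implicitly anchored at the beginning.
The match spans [0:4] → 'GGG1'.
Captured: group 1 = 'G'.

GGG1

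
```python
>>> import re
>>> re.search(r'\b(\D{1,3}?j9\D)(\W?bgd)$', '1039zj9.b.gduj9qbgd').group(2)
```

Pattern: a word boundary (`\b`, zero-width); then 1 to 3 of a non-digit (lazy), then the literal 'j9', then a non-digit (captured); then optionally a non-word character, then the literal 'bgd' (captured); then anchored at the end.
`re.search` scans for the first position where the pattern succeeds.
The match spans [10:19] → 'gduj9qbgd'.
Captured: group 1 = 'gduj9q', group 2 = 'bgd'.

'bgd'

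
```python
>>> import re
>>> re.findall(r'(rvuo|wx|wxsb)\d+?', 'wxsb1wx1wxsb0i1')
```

Scanning left to right: at [0:5] match 'wxsb1', group 1 = 'wxsb'; at [5:8] match 'wx1', group 1 = 'wx'; at [8:13] match 'wxsb0', group 1 = 'wxsb'.
Because there's exactly one group, `findall` drops the full match and keeps group 1 from each hit.

['wxsb', 'wx', 'wxsb']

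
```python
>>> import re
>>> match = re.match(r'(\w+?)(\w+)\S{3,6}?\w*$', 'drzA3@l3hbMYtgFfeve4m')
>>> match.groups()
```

('d', 'rzA3')

The pattern matches one or more of a word character (lazy) (captured); then one or more of a word character (captured); then 3 to 6 of a non-whitespace character (lazy), then zero or more of a word character; then anchored at the end.
A non-greedy quantifier consumes as few characters as it can — just enough that the remainder of the pattern still matches from where it stops; whatever follows it matches normally.
`re.match` won't scan ahead — the pattern has to work from the very first character.
The match spans [0:21] → 'drzA3@l3hbMYtgFfeve4m'.
Captured: group 1 = 'd', group 2 = 'rzA3'.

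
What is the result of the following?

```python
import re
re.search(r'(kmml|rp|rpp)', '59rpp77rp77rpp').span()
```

(2, 4)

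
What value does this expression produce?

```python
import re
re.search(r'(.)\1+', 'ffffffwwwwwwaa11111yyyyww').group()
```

'ffffff'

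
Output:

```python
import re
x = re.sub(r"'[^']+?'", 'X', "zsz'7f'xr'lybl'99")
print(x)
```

zszXxrX99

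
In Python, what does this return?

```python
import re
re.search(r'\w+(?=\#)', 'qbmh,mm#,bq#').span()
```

(5, 7)

Lookahead/lookbehind check context without consuming it, so the matched span excludes the asserted characters.
The match spans [5:7] → 'mm'.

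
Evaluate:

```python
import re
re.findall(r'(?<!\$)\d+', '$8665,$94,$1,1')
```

Because the assertion is negative and zero-width, positions next to the forbidden text are skipped.
Walking the string: at [2:5] → '665'; at [8:9] → '4'; at [13:14] → '1'.
No capturing groups, so `findall` returns the 3 full match strings.

['665', '4', '1']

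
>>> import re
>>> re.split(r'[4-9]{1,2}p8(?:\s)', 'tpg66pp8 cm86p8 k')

Pattern: 1 to 2 of a character in [4-9], then the literal 'p8'; then whitespace (non-capturing group).
Matches to split on: at [11:16] → '86p8 '.
`split` removes every match and returns the 2 fragments in between.

['tpg66pp8 cm', 'k']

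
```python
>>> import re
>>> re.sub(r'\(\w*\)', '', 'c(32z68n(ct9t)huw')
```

'c(32z68nhuw'

`sub` substitutes '' at each match site.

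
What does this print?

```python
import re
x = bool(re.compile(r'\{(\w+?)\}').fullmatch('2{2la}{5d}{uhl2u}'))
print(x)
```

False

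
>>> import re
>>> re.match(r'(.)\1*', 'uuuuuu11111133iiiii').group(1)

'u'

The backreference `\1` re-matches whatever the first group consumed, character for character.
`re.match` won't scan ahead — the pattern has to work from the very first character.
The match spans [0:6] → 'uuuuuu'.
Captured: group 1 = 'u'.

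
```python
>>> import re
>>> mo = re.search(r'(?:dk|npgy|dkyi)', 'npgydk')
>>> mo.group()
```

The match spans [0:4] → 'npgy'.

'npgy'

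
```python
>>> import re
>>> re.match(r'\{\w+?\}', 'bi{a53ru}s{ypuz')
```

`re.match` only tries the pattern at the start of the string.
Here the pattern fails at index 0, so the call returns None.

None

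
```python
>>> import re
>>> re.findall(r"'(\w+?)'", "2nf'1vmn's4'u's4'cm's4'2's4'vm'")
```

Matches: at [3:9] match "'1vmn'", group 1 = '1vmn'; at [11:14] match "'u'", group 1 = 'u'; at [16:20] match "'cm'", group 1 = 'cm'; at [22:25] match "'2'", group 1 = '2'; at [27:31] match "'vm'", group 1 = 'vm'.
`findall` collects group 1 from each match (5 total).

['1vmn', 'u', 'cm', '2', 'vm']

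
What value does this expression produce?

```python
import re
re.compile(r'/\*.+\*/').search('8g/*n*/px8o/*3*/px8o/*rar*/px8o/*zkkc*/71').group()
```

Unlike `match`, `search` isn't anchored — it looks for the pattern anywhere in the string.
The match spans [2:39] → '/*n*/px8o/*3*/px8o/*rar*/px8o/*zkkc*/'.

'/*n*/px8o/*3*/px8o/*rar*/px8o/*zkkc*/'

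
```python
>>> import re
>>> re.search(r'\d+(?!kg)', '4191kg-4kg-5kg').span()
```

(0, 3)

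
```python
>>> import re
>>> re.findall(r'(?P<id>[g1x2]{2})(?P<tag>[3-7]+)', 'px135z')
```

[('x1', '35')]

Pattern: exactly 2 of one of [g1x2] (captured as 'id'); then one or more of a character in [3-7] (captured as 'tag').
Multiple groups make `findall` return tuples — one 2-tuple for the one match.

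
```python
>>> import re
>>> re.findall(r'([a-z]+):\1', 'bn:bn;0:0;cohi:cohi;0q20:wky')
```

`\1` is not a pattern — it's the concrete string captured by group 1, re-applied verbatim.
`findall` collects group 1 from each match (2 total).

['bn', 'cohi']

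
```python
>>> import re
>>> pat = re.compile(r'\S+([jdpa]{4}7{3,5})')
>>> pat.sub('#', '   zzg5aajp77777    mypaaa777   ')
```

'   #    #   '

This matches one or more of a non-whitespace character; then exactly 4 of one of [jdpa], then 3 to 5 of the literal '7' (captured).
Matches: at [3:16] → 'zzg5aajp77777'; at [20:29] → 'mypaaa777'.
`sub` substitutes '#' at each match site.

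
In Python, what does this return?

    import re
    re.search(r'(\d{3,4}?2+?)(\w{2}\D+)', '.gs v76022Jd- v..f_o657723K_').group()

The pattern matches 3 to 4 of a digit (lazy), then one or more of a literal '2' (lazy) (captured); then exactly 2 of a word character, then one or more of a non-digit (captured).
`search` walks the string left to right and returns the first match it finds.
The match spans [5:20] → '76022Jd- v..f_o'.
Captured: group 1 = '7602', group 2 = '2Jd- v..f_o'.

'76022Jd- v..f_o'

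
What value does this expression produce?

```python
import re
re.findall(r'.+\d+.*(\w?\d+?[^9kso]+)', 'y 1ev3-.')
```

['3-.']

Pattern: one or more of any character, then one or more of a digit, then zero or more of any character; then optionally a word character, then one or more of a digit (lazy), then one or more of any character except [9kso] (captured).
Walking the string: at [0:8] match 'y 1ev3-.', group 1 = '3-.'.
`findall` collects group 1 from the one match (1 total).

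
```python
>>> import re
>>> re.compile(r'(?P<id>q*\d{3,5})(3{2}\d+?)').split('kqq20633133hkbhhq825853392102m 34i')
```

['k', 'qq206', '331', '33hkbhh', 'q82585', '339', '2102m 34i']

Pattern: zero or more of a literal 'q', then 3 to 5 of a digit (captured as 'id'); then exactly 2 of a literal '3', then one or more of a digit (lazy) (captured).
Lazy quantifiers expand one character at a time until the remainder of the pattern can match.
Matches to split on: at [1:9] → 'qq206331'; at [16:25] → 'q82585339'.
`re.split` interleaves the captured-group text with the surrounding fragments.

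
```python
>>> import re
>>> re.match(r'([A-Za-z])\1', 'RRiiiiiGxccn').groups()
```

The match spans [0:2] → 'RR'.
Captured: group 1 = 'R'.

('R',)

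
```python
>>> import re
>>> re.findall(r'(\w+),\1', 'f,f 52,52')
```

['f', '52']

A backreference is literal: `\1` must see the identical characters the first group matched.
Matches: at [0:3] match 'f,f', group 1 = 'f'; at [4:9] match '52,52', group 1 = '52'.
With a single group, `findall` returns only what that group captured — 2 items.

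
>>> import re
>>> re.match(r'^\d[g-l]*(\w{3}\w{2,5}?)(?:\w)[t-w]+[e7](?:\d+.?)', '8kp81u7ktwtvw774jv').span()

Pattern: anchored at the start of the string; then a digit, then zero or more of a character in [g-l]; then exactly 3 of a word character, then 2 to 5 of a word character (lazy) (captured); then a word character (non-capturing group); then one or more of a character in [t-w], then one of [e7]; then one or more of a digit, then optionally any character (non-capturing group).
With `match`, the pattern is implicitly anchored at the beginning.
The match spans [0:17] → '8kp81u7ktwtvw774j'.
Captured: group 1 = 'p81u7'.

(0, 17)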